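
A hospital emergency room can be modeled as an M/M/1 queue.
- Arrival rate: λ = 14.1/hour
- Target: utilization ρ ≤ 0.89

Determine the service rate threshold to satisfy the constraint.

ρ = λ/μ, so μ = λ/ρ
μ ≥ 14.1/0.89 = 15.8427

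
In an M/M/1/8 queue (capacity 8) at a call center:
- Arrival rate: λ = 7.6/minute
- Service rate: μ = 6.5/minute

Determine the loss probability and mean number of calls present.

ρ = λ/μ = 7.6/6.5 = 1.169231
P₀ = (1-ρ)/(1-ρ^(K+1)) = (1-1.169231)/(1-1.169231^9) = -0.16923/-3.0842 = 0.05487
P_K = P₀×ρ^K = 0.05487 × 1.169231^8 = 0.05487 × 3.4930 = 0.1917
Blocking probability P_8 = 0.1917 (19.17%)
L = ρ[1 - (K+1)ρ^K + Kρ^(K+1)] / [(1-ρ)(1-ρ^(K+1))]
L = 1.169231 × (1 - 9×3.49303 + 8×4.08416) / ((1 - 1.169231) × (1 - 4.08416)) = 5.0091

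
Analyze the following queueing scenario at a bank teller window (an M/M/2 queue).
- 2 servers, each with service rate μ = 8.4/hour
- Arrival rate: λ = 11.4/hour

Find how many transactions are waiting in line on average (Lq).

Traffic intensity: ρ = λ/(cμ) = 11.4/(2×8.4) = 0.6786
Since ρ = 0.6786 < 1, system is stable.
Offered load a = λ/μ = cρ = 11.4/8.4 = 1.3571
P₀ = [ Σₙ₌₀^1 aⁿ/n! + a^2/(2!(1-ρ)) ]⁻¹
Σ = a^0/0! + a^1/1! = 1.0000 + 1.3571 = 2.3571
a^2/(2!(1-ρ)) = 1.84184/(2 × 0.321429) = 2.8651
P₀ = 1/(2.3571 + 2.8651) = 0.1915
Lq = P₀·a^2·ρ / (2!(1-ρ)²) = 0.19149 × 1.8418 × 0.67857 / (2 × 0.10332) = 1.1582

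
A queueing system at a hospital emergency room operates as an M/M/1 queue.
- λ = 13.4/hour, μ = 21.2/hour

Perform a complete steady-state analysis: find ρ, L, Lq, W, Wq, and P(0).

Step 1: ρ = λ/μ = 13.4/21.2 = 0.6321
Step 2: L = λ/(μ-λ) = 13.4/7.80 = 1.7179
Step 3: Lq = λ²/(μ(μ-λ)) = 179.56/(21.2×7.80) = 1.0859
Step 4: W = 1/(μ-λ) = 1/7.80 = 0.1282
Step 5: Wq = λ/(μ(μ-λ)) = 13.4/(21.2×7.80) = 0.08104
Step 6: P(0) = 1-ρ = 0.3679
Verify: L = λW = 13.4×0.1282 = 1.7179 ✔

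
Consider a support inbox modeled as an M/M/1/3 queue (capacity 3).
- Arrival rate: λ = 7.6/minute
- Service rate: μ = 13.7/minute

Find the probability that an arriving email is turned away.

ρ = λ/μ = 7.6/13.7 = 0.5547445
P₀ = (1-ρ)/(1-ρ^(K+1)) = (1-0.5547445)/(1-0.5547445^4) = 0.44526/0.90530 = 0.4918
P_K = P₀×ρ^K = 0.4918346 × 0.5547445^3 = 0.4918346 × 0.1707179 = 0.08396
Blocking probability = 8.40%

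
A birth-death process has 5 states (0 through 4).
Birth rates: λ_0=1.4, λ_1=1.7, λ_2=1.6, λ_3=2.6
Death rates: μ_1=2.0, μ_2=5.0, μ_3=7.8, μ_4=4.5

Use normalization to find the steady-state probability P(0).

Ratios P(n)/P(0) = (λ₀···λₙ₋₁)/(μ₁···μₙ):
P(1)/P(0) = (1.4)/(2.0) = 0.7000
P(2)/P(0) = (1.4×1.7)/(2.0×5.0) = 0.2380
P(3)/P(0) = (1.4×1.7×1.6)/(2.0×5.0×7.8) = 0.04882
P(4)/P(0) = (1.4×1.7×1.6×2.6)/(2.0×5.0×7.8×4.5) = 0.02821

Normalization: ∑ P(n) = 1
P(0) × (1.0000 + 0.7000 + 0.2380 + 0.04882 + 0.02821) = 1
P(0) × 2.0150 = 1
P(0) = 1/2.0150 = 0.4963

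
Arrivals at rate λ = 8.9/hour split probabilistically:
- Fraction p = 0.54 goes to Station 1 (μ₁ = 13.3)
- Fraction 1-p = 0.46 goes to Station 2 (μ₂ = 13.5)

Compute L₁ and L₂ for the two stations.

Effective rates: λ₁ = 8.9×0.54 = 4.806, λ₂ = 8.9×0.46 = 4.094
Station 1: ρ₁ = 4.806/13.3 = 0.36135, L₁ = ρ₁/(1-ρ₁) = 0.36135/(1-0.36135) = 0.5658
Station 2: ρ₂ = 4.094/13.5 = 0.3033, L₂ = ρ₂/(1-ρ₂) = 0.3033/(1-0.3033) = 0.4353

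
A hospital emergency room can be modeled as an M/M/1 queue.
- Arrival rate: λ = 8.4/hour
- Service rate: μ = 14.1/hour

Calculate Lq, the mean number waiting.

ρ = λ/μ = 8.4/14.1 = 0.5957
For M/M/1: Lq = λ²/(μ(μ-λ))
Lq = 70.56/(14.1 × 5.70)
Lq = 0.8779 patients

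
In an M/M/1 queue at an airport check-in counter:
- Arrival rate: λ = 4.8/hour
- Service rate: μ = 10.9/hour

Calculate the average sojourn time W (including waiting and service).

First, compute utilization: ρ = λ/μ = 4.8/10.9 = 0.4404
For M/M/1: W = 1/(μ-λ)
W = 1/(10.9-4.8) = 1/6.10
W = 0.1639 hours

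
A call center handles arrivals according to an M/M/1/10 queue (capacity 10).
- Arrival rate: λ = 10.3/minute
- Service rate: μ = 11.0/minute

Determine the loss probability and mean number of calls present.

ρ = λ/μ = 10.3/11.0 = 0.93636
P₀ = (1-ρ)/(1-ρ^(K+1)) = (1-0.93636)/(1-0.93636^11) = 0.06364/0.5149 = 0.1236
P_K = P₀×ρ^K = 0.1236 × 0.93636^10 = 0.1236 × 0.5181 = 0.06404
Blocking probability P_10 = 0.06404 (6.40%)
L = ρ[1 - (K+1)ρ^K + Kρ^(K+1)] / [(1-ρ)(1-ρ^(K+1))]
L = 0.93636 × (1 - 11×0.518118 + 10×0.485145) / ((1 - 0.93636) × (1 - 0.485145)) = 4.3482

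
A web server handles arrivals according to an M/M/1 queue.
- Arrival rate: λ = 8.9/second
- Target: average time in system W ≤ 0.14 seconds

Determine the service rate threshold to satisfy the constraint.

For M/M/1: W = 1/(μ-λ)
Need W ≤ 0.14, so 1/(μ-λ) ≤ 0.14
μ - λ ≥ 1/0.14 = 7.1429
μ ≥ 8.9 + 7.1429 = 16.0429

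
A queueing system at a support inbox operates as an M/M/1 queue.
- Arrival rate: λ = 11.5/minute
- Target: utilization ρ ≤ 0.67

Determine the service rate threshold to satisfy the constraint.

ρ = λ/μ, so μ = λ/ρ
μ ≥ 11.5/0.67 = 17.1642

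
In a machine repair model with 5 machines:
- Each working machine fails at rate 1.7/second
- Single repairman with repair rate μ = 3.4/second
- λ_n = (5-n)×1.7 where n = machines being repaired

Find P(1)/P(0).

P(1)/P(0) = ∏_{i=0}^{1-1} λ_i/μ_{i+1}
= (5-0)×1.7/3.4
= 2.5000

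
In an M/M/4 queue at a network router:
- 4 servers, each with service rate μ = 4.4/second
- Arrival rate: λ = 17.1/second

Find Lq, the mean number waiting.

Traffic intensity: ρ = λ/(cμ) = 17.1/(4×4.4) = 0.9716
Since ρ = 0.9716 < 1, system is stable.
Offered load a = λ/μ = cρ = 17.1/4.4 = 3.8864
P₀ = [ Σₙ₌₀^3 aⁿ/n! + a^4/(4!(1-ρ)) ]⁻¹
Σ = a^0/0! + a^1/1! + a^2/2! + a^3/3! = 1.00000 + 3.88636 + 7.55191 + 9.78316 = 22.2214
a^4/(4!(1-ρ)) = 228.12545/(24 × 0.028409091) = 334.5840
P₀ = 1/(22.2214 + 334.5840) = 0.002803
Lq = P₀·a^4·ρ / (4!(1-ρ)²) = 0.00280265 × 228.1254 × 0.971591 / (24 × 0.000807076) = 32.0701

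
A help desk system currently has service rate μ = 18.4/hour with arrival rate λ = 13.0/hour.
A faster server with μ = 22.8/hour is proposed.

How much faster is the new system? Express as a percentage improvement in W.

System 1: ρ₁ = 13.0/18.4 = 0.7065, W₁ = 1/(18.4-13.0) = 0.18519
System 2: ρ₂ = 13.0/22.8 = 0.5702, W₂ = 1/(22.8-13.0) = 0.10204
Improvement: (W₁-W₂)/W₁ = (0.18519-0.10204)/0.18519 = 44.90%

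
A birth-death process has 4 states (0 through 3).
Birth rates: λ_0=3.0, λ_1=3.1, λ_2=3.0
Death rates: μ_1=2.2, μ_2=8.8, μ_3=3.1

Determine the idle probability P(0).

Ratios P(n)/P(0) = (λ₀···λₙ₋₁)/(μ₁···μₙ):
P(1)/P(0) = (3.0)/(2.2) = 1.3636
P(2)/P(0) = (3.0×3.1)/(2.2×8.8) = 0.4804
P(3)/P(0) = (3.0×3.1×3.0)/(2.2×8.8×3.1) = 0.4649

Normalization: ∑ P(n) = 1
P(0) × (1.0000 + 1.3636 + 0.4804 + 0.4649) = 1
P(0) × 3.3089 = 1
P(0) = 1/3.3089 = 0.3022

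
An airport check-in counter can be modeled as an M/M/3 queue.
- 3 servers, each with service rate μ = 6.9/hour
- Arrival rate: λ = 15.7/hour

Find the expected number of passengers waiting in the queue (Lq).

Traffic intensity: ρ = λ/(cμ) = 15.7/(3×6.9) = 0.7585
Since ρ = 0.7585 < 1, system is stable.
Offered load a = λ/μ = cρ = 15.7/6.9 = 2.2754
P₀ = [ Σₙ₌₀^2 aⁿ/n! + a^3/(3!(1-ρ)) ]⁻¹
Σ = a^0/0! + a^1/1! + a^2/2! = 1.0000 + 2.2754 + 2.5886 = 5.8640
a^3/(3!(1-ρ)) = 11.7802/(6 × 0.241546) = 8.1283
P₀ = 1/(5.8640 + 8.1283) = 0.07147
Lq = P₀·a^3·ρ / (3!(1-ρ)²) = 0.071468 × 11.7802 × 0.75845 / (6 × 0.058344) = 1.8241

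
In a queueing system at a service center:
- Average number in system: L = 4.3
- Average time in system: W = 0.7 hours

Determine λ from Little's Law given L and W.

Little's Law: L = λW, so λ = L/W
λ = 4.3/0.7 = 6.1429 customers/hour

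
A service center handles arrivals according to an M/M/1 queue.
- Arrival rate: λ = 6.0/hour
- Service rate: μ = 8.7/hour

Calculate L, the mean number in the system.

ρ = λ/μ = 6.0/8.7 = 0.6897
For M/M/1: L = λ/(μ-λ)
L = 6.0/(8.7-6.0) = 6.0/2.70
L = 2.2222 customers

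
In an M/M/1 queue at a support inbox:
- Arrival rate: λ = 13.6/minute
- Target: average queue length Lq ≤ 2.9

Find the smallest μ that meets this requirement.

For M/M/1: Lq = λ²/(μ(μ-λ))
Need Lq ≤ 2.9, i.e. μ(μ-λ) ≥ λ²/2.9
μ² - 13.6μ - 184.96/2.9 ≥ 0  →  μ² - 13.6μ - 63.7793 ≥ 0
Quadratic formula (positive root): μ = [λ + √(λ² + 4×63.7793)]/2
Discriminant: 184.96 + 4×63.7793 = 440.0772, √440.0772 = 20.9780
μ ≥ (13.6 + 20.9780)/2 = 17.2890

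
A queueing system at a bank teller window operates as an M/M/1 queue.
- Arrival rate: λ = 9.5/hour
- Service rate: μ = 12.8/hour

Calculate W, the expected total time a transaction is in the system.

First, compute utilization: ρ = λ/μ = 9.5/12.8 = 0.7422
For M/M/1: W = 1/(μ-λ)
W = 1/(12.8-9.5) = 1/3.30
W = 0.3030 hours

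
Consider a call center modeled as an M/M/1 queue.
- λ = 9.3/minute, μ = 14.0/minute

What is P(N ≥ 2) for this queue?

ρ = λ/μ = 9.3/14.0 = 0.6643
P(N ≥ n) = ρⁿ
P(N ≥ 2) = 0.6643^2
P(N ≥ 2) = 0.4413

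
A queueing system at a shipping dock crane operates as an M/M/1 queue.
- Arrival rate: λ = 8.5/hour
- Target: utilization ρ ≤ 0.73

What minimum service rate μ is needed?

ρ = λ/μ, so μ = λ/ρ
μ ≥ 8.5/0.73 = 11.6438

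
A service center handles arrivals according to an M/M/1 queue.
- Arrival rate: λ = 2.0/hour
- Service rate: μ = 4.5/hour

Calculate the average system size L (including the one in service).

ρ = λ/μ = 2.0/4.5 = 0.4444
For M/M/1: L = λ/(μ-λ)
L = 2.0/(4.5-2.0) = 2.0/2.50
L = 0.8000 customers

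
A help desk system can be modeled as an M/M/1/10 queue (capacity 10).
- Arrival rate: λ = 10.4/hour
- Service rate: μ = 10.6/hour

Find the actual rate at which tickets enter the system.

ρ = λ/μ = 10.4/10.6 = 0.981132
P₀ = (1-ρ)/(1-ρ^(K+1)) = (1-0.981132)/(1-0.981132^11) = 0.018868/0.18904 = 0.09981
P_K = P₀×ρ^K = 0.09981 × 0.981132^10 = 0.09981 × 0.8266 = 0.08250
λ_eff = λ(1-P_K) = 10.4 × (1 - 0.08250) = 10.4 × 0.9175 = 9.5420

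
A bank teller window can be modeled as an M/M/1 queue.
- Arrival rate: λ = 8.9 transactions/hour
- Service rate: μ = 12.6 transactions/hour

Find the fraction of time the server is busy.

Server utilization: ρ = λ/μ
ρ = 8.9/12.6 = 0.7063
The server is busy 70.63% of the time.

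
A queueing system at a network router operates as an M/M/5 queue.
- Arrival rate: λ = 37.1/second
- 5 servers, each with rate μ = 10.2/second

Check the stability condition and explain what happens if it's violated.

Stability requires ρ = λ/(cμ) < 1
ρ = 37.1/(5 × 10.2) = 37.1/51.00 = 0.7275
Since 0.7275 < 1, the system is STABLE.
The servers are busy 72.75% of the time.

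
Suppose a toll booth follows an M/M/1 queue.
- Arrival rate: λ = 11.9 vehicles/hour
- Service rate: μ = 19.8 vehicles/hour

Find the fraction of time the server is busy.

Server utilization: ρ = λ/μ
ρ = 11.9/19.8 = 0.6010
The server is busy 60.10% of the time.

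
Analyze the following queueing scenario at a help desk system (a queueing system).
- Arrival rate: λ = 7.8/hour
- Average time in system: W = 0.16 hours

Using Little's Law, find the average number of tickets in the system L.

Little's Law: L = λW
L = 7.8 × 0.16 = 1.2480 tickets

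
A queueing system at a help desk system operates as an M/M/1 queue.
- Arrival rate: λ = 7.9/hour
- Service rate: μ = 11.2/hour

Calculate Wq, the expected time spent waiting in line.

First, compute utilization: ρ = λ/μ = 7.9/11.2 = 0.7054
For M/M/1: Wq = λ/(μ(μ-λ))
Wq = 7.9/(11.2 × (11.2-7.9))
Wq = 7.9/(11.2 × 3.30)
Wq = 0.2137 hours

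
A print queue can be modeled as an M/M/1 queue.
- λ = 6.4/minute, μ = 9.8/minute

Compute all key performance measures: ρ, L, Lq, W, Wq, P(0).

Step 1: ρ = λ/μ = 6.4/9.8 = 0.6531
Step 2: L = λ/(μ-λ) = 6.4/3.40 = 1.8824
Step 3: Lq = λ²/(μ(μ-λ)) = 40.96/(9.8×3.40) = 1.2293
Step 4: W = 1/(μ-λ) = 1/3.40 = 0.29412
Step 5: Wq = λ/(μ(μ-λ)) = 6.4/(9.8×3.40) = 0.1921
Step 6: P(0) = 1-ρ = 0.3469
Verify: L = λW = 6.4×0.29412 = 1.8824 ✔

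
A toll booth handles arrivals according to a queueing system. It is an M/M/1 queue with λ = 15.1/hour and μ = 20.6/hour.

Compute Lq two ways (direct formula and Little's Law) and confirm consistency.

Method 1 (direct): Lq = λ²/(μ(μ-λ)) = 228.01/(20.6 × 5.50) = 2.0124

Method 2 (Little's Law):
W = 1/(μ-λ) = 1/5.50 = 0.181818
Wq = W - 1/μ = 0.181818 - 0.0485437 = 0.13327
Lq = λWq = 15.1 × 0.13327 = 2.0124 ✔ (matches Method 1)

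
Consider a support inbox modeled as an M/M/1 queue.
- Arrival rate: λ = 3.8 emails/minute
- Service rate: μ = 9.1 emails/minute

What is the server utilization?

Server utilization: ρ = λ/μ
ρ = 3.8/9.1 = 0.4176
The server is busy 41.76% of the time.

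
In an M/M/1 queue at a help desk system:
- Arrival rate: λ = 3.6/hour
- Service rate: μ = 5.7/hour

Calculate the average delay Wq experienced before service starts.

First, compute utilization: ρ = λ/μ = 3.6/5.7 = 0.6316
For M/M/1: Wq = λ/(μ(μ-λ))
Wq = 3.6/(5.7 × (5.7-3.6))
Wq = 3.6/(5.7 × 2.10)
Wq = 0.3008 hours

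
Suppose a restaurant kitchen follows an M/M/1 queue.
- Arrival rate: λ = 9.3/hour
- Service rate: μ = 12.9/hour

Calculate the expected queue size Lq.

ρ = λ/μ = 9.3/12.9 = 0.7209
For M/M/1: Lq = λ²/(μ(μ-λ))
Lq = 86.49/(12.9 × 3.60)
Lq = 1.8624 orders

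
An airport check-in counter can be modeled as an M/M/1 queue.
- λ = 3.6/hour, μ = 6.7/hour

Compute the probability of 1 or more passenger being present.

ρ = λ/μ = 3.6/6.7 = 0.5373
P(N ≥ n) = ρⁿ
P(N ≥ 1) = 0.5373^1
P(N ≥ 1) = 0.5373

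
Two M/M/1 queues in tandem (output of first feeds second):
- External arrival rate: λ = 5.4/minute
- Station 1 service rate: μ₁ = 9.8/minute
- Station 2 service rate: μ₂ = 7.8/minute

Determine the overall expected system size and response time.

By Jackson's theorem, each station behaves as independent M/M/1.
Station 1: ρ₁ = 5.4/9.8 = 0.5510, L₁ = ρ₁/(1-ρ₁) = λ/(μ₁-λ) = 5.4/4.40 = 1.2273
Station 2: ρ₂ = 5.4/7.8 = 0.6923, L₂ = ρ₂/(1-ρ₂) = λ/(μ₂-λ) = 5.4/2.40 = 2.2500
Total: L = L₁ + L₂ = 1.2273 + 2.2500 = 3.4773
W = L/λ = 3.4773/5.4 = 0.6439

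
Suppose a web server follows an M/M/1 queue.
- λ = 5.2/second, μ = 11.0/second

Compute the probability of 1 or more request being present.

ρ = λ/μ = 5.2/11.0 = 0.4727
P(N ≥ n) = ρⁿ
P(N ≥ 1) = 0.4727^1
P(N ≥ 1) = 0.4727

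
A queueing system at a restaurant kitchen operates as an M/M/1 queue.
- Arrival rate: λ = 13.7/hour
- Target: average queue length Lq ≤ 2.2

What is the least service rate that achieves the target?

For M/M/1: Lq = λ²/(μ(μ-λ))
Need Lq ≤ 2.2, i.e. μ(μ-λ) ≥ λ²/2.2
μ² - 13.7μ - 187.69/2.2 ≥ 0  →  μ² - 13.7μ - 85.313636 ≥ 0
Quadratic formula (positive root): μ = [λ + √(λ² + 4×85.313636)]/2
Discriminant: 187.69 + 4×85.313636 = 528.9445, √528.9445 = 22.9988
μ ≥ (13.7 + 22.9988)/2 = 18.3494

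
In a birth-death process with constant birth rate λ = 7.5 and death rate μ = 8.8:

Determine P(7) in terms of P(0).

For constant rates: P(n)/P(0) = (λ/μ)^n
P(7)/P(0) = (7.5/8.8)^7 = 0.85227^7 = 0.3266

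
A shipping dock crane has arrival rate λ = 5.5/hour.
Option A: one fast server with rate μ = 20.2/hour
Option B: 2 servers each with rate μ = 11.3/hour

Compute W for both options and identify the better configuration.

Option A: single server μ = 20.2 (M/M/1)
  ρ_A = 5.5/20.2 = 0.2723
  W_A = 1/(μ-λ) = 1/(20.2-5.5) = 1/14.70 = 0.06803

Option B: 2 servers μ = 11.3 (M/M/2)
  ρ_B = λ/(cμ) = 5.5/(2×11.3) = 0.2434
  Offered load a = λ/μ = cρ = 5.5/11.3 = 0.4867
  P₀ = [ Σₙ₌₀^1 aⁿ/n! + a^2/(2!(1-ρ)) ]⁻¹
  Σ = a^0/0! + a^1/1! = 1.0000 + 0.4867 = 1.4867
  a^2/(2!(1-ρ)) = 0.23690/(2 × 0.75664) = 0.1565
  P₀ = 1/(1.48673 + 0.156549) = 0.6085
  Lq = P₀·a^2·ρ / (2!(1-ρ)²) = 0.6085 × 0.2369 × 0.2434 / (2 × 0.5725) = 0.03064
  Wq_B = Lq/λ = 0.03064/5.5 = 0.005571
  W_B = Wq_B + 1/μ = 0.005571 + 0.08850 = 0.09407

Since W_A = 0.06803 < W_B = 0.09407, Option A (single fast server) has the shorter time in system.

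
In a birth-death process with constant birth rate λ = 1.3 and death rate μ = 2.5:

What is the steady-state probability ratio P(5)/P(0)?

For constant rates: P(n)/P(0) = (λ/μ)^n
P(5)/P(0) = (1.3/2.5)^5 = 0.5200^5 = 0.03802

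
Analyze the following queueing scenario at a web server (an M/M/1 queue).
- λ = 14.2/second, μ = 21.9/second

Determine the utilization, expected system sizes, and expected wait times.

Step 1: ρ = λ/μ = 14.2/21.9 = 0.6484
Step 2: L = λ/(μ-λ) = 14.2/7.70 = 1.8442
Step 3: Lq = λ²/(μ(μ-λ)) = 201.64/(21.9×7.70) = 1.1958
Step 4: W = 1/(μ-λ) = 1/7.70 = 0.12987
Step 5: Wq = λ/(μ(μ-λ)) = 14.2/(21.9×7.70) = 0.08421
Step 6: P(0) = 1-ρ = 0.3516
Verify: L = λW = 14.2×0.12987 = 1.8442 ✔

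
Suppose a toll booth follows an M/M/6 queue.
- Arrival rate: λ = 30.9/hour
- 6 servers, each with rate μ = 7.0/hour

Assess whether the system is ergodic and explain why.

Stability requires ρ = λ/(cμ) < 1
ρ = 30.9/(6 × 7.0) = 30.9/42.00 = 0.7357
Since 0.7357 < 1, the system is STABLE.
The servers are busy 73.57% of the time.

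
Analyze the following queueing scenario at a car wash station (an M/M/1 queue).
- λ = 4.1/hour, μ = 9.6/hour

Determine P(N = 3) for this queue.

ρ = λ/μ = 4.1/9.6 = 0.4271
P(n) = (1-ρ)ρⁿ
P(3) = (1-0.4271) × 0.4271^3
P(3) = 0.5729 × 0.07791
P(3) = 0.04463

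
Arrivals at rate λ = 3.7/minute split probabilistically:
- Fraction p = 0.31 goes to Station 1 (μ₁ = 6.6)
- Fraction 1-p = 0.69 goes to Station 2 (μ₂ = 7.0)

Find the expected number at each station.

Effective rates: λ₁ = 3.7×0.31 = 1.147, λ₂ = 3.7×0.69 = 2.553
Station 1: ρ₁ = 1.147/6.6 = 0.17379, L₁ = ρ₁/(1-ρ₁) = 0.17379/(1-0.17379) = 0.2103
Station 2: ρ₂ = 2.553/7.0 = 0.3647, L₂ = ρ₂/(1-ρ₂) = 0.3647/(1-0.3647) = 0.5741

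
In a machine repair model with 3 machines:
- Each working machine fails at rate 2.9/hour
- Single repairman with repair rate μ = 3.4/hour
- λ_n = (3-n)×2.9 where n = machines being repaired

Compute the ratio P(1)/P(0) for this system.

P(1)/P(0) = ∏_{i=0}^{1-1} λ_i/μ_{i+1}
= (3-0)×2.9/3.4
= 2.5588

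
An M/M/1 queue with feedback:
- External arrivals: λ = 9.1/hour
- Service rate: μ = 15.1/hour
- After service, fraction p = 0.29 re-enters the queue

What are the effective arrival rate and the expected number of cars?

Effective arrival rate: λ_eff = λ/(1-p) = 9.1/(1-0.29) = 9.1/0.71 = 12.8169
ρ = λ_eff/μ = 12.8169/15.1 = 0.8488
L = ρ/(1-ρ) = 0.8488/(1-0.8488) = 5.6138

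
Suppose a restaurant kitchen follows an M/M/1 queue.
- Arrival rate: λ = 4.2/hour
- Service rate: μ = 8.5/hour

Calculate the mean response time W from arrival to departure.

First, compute utilization: ρ = λ/μ = 4.2/8.5 = 0.4941
For M/M/1: W = 1/(μ-λ)
W = 1/(8.5-4.2) = 1/4.30
W = 0.2326 hours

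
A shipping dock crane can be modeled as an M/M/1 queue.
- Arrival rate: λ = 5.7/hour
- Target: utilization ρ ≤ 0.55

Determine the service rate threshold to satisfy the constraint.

ρ = λ/μ, so μ = λ/ρ
μ ≥ 5.7/0.55 = 10.3636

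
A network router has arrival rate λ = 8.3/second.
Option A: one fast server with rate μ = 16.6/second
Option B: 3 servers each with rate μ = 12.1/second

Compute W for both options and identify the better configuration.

Option A: single server μ = 16.6 (M/M/1)
  ρ_A = 8.3/16.6 = 0.5000
  W_A = 1/(μ-λ) = 1/(16.6-8.3) = 1/8.30 = 0.1205

Option B: 3 servers μ = 12.1 (M/M/3)
  ρ_B = λ/(cμ) = 8.3/(3×12.1) = 0.2287
  Offered load a = λ/μ = cρ = 8.3/12.1 = 0.6860
  P₀ = [ Σₙ₌₀^2 aⁿ/n! + a^3/(3!(1-ρ)) ]⁻¹
  Σ = a^0/0! + a^1/1! + a^2/2! = 1.0000 + 0.68595 + 0.23526 = 1.9212
  a^3/(3!(1-ρ)) = 0.32276/(6 × 0.77135) = 0.06974
  P₀ = 1/(1.9212 + 0.06974) = 0.5023
  Lq = P₀·a^3·ρ / (3!(1-ρ)²) = 0.50227 × 0.32276 × 0.22865 / (6 × 0.59498) = 0.01038
  Wq_B = Lq/λ = 0.010383/8.3 = 0.0012510
  W_B = Wq_B + 1/μ = 0.0012510 + 0.082645 = 0.08390

Since W_B = 0.08390 < W_A = 0.1205, Option B (multiple servers) has the shorter time in system.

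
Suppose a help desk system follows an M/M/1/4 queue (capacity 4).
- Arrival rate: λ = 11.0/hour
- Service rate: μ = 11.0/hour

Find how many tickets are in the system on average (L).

ρ = λ/μ = 11.0/11.0 = 1 exactly.
With ρ = 1 the usual (1-ρ)/(1-ρ^(K+1)) form is 0/0; instead every state 0..K is equally likely.
P₀ = 1/(K+1) = 1/5 = 0.2000
P_K = P₀×ρ^K = P₀ = 0.2000
L = K/2 = 4/2 = 2.0000 tickets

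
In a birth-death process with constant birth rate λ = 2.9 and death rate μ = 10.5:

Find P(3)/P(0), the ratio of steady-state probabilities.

For constant rates: P(n)/P(0) = (λ/μ)^n
P(3)/P(0) = (2.9/10.5)^3 = 0.2762^3 = 0.02107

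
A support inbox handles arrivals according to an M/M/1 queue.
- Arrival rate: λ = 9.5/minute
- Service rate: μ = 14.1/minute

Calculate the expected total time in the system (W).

First, compute utilization: ρ = λ/μ = 9.5/14.1 = 0.6738
For M/M/1: W = 1/(μ-λ)
W = 1/(14.1-9.5) = 1/4.60
W = 0.2174 minutes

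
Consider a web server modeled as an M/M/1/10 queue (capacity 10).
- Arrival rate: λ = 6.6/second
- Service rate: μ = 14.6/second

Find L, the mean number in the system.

ρ = λ/μ = 6.6/14.6 = 0.45205
P₀ = (1-ρ)/(1-ρ^(K+1)) = (1-0.45205)/(1-0.45205^11) = 0.5479/0.9998 = 0.5480
P_K = P₀×ρ^K = 0.5480 × 0.45205^10 = 0.5480 × 0.0003563 = 0.0001953
L = ρ[1 - (K+1)ρ^K + Kρ^(K+1)] / [(1-ρ)(1-ρ^(K+1))]
L = 0.45205 × (1 - 11×0.0003563 + 10×0.0001611) / ((1 - 0.45205) × (1 - 0.0001611)) = 0.8232 requests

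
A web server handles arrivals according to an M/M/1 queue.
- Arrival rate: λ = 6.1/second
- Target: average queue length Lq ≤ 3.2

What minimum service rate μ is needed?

For M/M/1: Lq = λ²/(μ(μ-λ))
Need Lq ≤ 3.2, i.e. μ(μ-λ) ≥ λ²/3.2
μ² - 6.1μ - 37.21/3.2 ≥ 0  →  μ² - 6.1μ - 11.62812 ≥ 0
Quadratic formula (positive root): μ = [λ + √(λ² + 4×11.62812)]/2
Discriminant: 37.21 + 4×11.62812 = 83.7225, √83.7225 = 9.1500
μ ≥ (6.1 + 9.1500)/2 = 7.6250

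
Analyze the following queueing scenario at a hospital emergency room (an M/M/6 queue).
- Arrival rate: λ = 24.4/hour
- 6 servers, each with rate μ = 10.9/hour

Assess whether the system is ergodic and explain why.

Stability requires ρ = λ/(cμ) < 1
ρ = 24.4/(6 × 10.9) = 24.4/65.40 = 0.3731
Since 0.3731 < 1, the system is STABLE.
The servers are busy 37.31% of the time.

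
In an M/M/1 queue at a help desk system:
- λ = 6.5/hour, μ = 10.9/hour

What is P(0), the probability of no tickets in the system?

ρ = λ/μ = 6.5/10.9 = 0.5963
P(0) = 1 - ρ = 1 - 0.5963 = 0.4037
The server is idle 40.37% of the time.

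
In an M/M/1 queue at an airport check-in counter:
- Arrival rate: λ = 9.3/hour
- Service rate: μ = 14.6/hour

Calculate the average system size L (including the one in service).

ρ = λ/μ = 9.3/14.6 = 0.6370
For M/M/1: L = λ/(μ-λ)
L = 9.3/(14.6-9.3) = 9.3/5.30
L = 1.7547 passengers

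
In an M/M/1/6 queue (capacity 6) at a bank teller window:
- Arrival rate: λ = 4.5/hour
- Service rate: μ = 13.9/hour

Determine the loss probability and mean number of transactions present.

ρ = λ/μ = 4.5/13.9 = 0.323741
P₀ = (1-ρ)/(1-ρ^(K+1)) = (1-0.323741)/(1-0.323741^7) = 0.67626/0.99963 = 0.6765
P_K = P₀×ρ^K = 0.67651 × 0.323741^6 = 0.67651 × 0.0011513 = 0.0007789
Blocking probability P_6 = 0.0007789 (0.07789%)
L = ρ[1 - (K+1)ρ^K + Kρ^(K+1)] / [(1-ρ)(1-ρ^(K+1))]
L = 0.323741 × (1 - 7×0.001151 + 6×0.0003727) / ((1 - 0.323741) × (1 - 0.0003727)) = 0.4761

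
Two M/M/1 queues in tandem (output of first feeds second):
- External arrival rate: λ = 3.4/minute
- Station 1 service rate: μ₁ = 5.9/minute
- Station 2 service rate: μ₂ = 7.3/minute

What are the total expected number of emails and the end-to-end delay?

By Jackson's theorem, each station behaves as independent M/M/1.
Station 1: ρ₁ = 3.4/5.9 = 0.5763, L₁ = ρ₁/(1-ρ₁) = λ/(μ₁-λ) = 3.4/2.50 = 1.3600
Station 2: ρ₂ = 3.4/7.3 = 0.4658, L₂ = ρ₂/(1-ρ₂) = λ/(μ₂-λ) = 3.4/3.90 = 0.8718
Total: L = L₁ + L₂ = 1.3600 + 0.8718 = 2.2318
W = L/λ = 2.2318/3.4 = 0.6564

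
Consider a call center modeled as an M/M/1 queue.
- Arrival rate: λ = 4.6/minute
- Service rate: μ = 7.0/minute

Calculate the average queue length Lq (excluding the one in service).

ρ = λ/μ = 4.6/7.0 = 0.6571
For M/M/1: Lq = λ²/(μ(μ-λ))
Lq = 21.16/(7.0 × 2.40)
Lq = 1.2595 calls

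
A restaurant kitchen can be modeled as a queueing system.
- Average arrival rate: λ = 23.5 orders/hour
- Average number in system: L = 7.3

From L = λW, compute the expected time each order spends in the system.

Little's Law: L = λW, so W = L/λ
W = 7.3/23.5 = 0.3106 hours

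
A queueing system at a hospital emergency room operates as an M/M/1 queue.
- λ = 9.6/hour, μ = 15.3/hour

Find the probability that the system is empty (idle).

ρ = λ/μ = 9.6/15.3 = 0.6275
P(0) = 1 - ρ = 1 - 0.6275 = 0.3725
The server is idle 37.25% of the time.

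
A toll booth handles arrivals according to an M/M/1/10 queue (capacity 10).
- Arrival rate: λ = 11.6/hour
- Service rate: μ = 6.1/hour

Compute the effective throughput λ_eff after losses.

ρ = λ/μ = 11.6/6.1 = 1.90164
P₀ = (1-ρ)/(1-ρ^(K+1)) = (1-1.90164)/(1-1.90164^11) = -0.9016/-1175.0109 = 0.0007673
P_K = P₀×ρ^K = 0.0007673 × 1.90164^10 = 0.0007673 × 618.4193 = 0.4745
λ_eff = λ(1-P_K) = 11.6 × (1 - 0.47454) = 11.6 × 0.52546 = 6.0953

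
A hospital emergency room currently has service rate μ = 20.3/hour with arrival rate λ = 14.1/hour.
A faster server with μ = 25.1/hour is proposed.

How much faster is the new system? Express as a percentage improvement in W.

System 1: ρ₁ = 14.1/20.3 = 0.6946, W₁ = 1/(20.3-14.1) = 0.1613
System 2: ρ₂ = 14.1/25.1 = 0.5618, W₂ = 1/(25.1-14.1) = 0.09091
Improvement: (W₁-W₂)/W₁ = (0.1613-0.09091)/0.1613 = 43.64%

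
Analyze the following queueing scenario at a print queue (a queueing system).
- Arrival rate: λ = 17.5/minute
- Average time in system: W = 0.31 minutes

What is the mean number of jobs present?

Little's Law: L = λW
L = 17.5 × 0.31 = 5.4250 jobs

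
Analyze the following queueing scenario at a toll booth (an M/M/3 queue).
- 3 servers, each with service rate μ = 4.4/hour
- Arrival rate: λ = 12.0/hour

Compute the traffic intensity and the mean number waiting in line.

Traffic intensity: ρ = λ/(cμ) = 12.0/(3×4.4) = 0.9091
Since ρ = 0.9091 < 1, system is stable.
Offered load a = λ/μ = cρ = 12.0/4.4 = 2.7273
P₀ = [ Σₙ₌₀^2 aⁿ/n! + a^3/(3!(1-ρ)) ]⁻¹
Σ = a^0/0! + a^1/1! + a^2/2! = 1.0000 + 2.7273 + 3.7190 = 7.4463
a^3/(3!(1-ρ)) = 20.2855/(6 × 0.090909) = 37.1901
P₀ = 1/(7.4463 + 37.1901) = 0.02240
Lq = P₀·a^3·ρ / (3!(1-ρ)²) = 0.0224033 × 20.2855 × 0.909091 / (6 × 0.00826446) = 8.3318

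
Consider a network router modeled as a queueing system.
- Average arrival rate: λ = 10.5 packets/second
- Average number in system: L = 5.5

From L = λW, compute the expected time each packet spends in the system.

Little's Law: L = λW, so W = L/λ
W = 5.5/10.5 = 0.5238 seconds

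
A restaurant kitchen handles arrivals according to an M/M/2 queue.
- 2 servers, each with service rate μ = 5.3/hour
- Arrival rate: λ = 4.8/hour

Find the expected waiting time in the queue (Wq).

Traffic intensity: ρ = λ/(cμ) = 4.8/(2×5.3) = 0.4528
Since ρ = 0.4528 < 1, system is stable.
Offered load a = λ/μ = cρ = 4.8/5.3 = 0.9057
P₀ = [ Σₙ₌₀^1 aⁿ/n! + a^2/(2!(1-ρ)) ]⁻¹
Σ = a^0/0! + a^1/1! = 1.0000 + 0.9057 = 1.9057
a^2/(2!(1-ρ)) = 0.8202/(2 × 0.5472) = 0.7495
P₀ = 1/(1.9057 + 0.7495) = 0.3766
Lq = P₀·a^2·ρ / (2!(1-ρ)²) = 0.3766 × 0.8202 × 0.4528 / (2 × 0.2994) = 0.2336
Wq = Lq/λ = 0.2336/4.8 = 0.04867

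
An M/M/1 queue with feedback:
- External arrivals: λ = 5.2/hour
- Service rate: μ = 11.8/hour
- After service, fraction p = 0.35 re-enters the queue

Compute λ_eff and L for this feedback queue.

Effective arrival rate: λ_eff = λ/(1-p) = 5.2/(1-0.35) = 5.2/0.65 = 8.0000
ρ = λ_eff/μ = 8.0000/11.8 = 0.67797
L = ρ/(1-ρ) = 0.67797/(1-0.67797) = 2.1053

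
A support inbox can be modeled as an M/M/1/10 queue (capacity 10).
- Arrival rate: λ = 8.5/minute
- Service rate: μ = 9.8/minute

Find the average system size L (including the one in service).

ρ = λ/μ = 8.5/9.8 = 0.867347
P₀ = (1-ρ)/(1-ρ^(K+1)) = (1-0.867347)/(1-0.867347^11) = 0.13265/0.79101 = 0.1677
P_K = P₀×ρ^K = 0.16770 × 0.867347^10 = 0.16770 × 0.24095 = 0.04041
L = ρ[1 - (K+1)ρ^K + Kρ^(K+1)] / [(1-ρ)(1-ρ^(K+1))]
L = 0.867347 × (1 - 11×0.240951 + 10×0.208988) / ((1 - 0.867347) × (1 - 0.208988)) = 3.6322 emails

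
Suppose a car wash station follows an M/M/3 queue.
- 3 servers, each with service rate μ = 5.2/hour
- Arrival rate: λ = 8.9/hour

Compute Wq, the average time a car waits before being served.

Traffic intensity: ρ = λ/(cμ) = 8.9/(3×5.2) = 0.5705
Since ρ = 0.5705 < 1, system is stable.
Offered load a = λ/μ = cρ = 8.9/5.2 = 1.7115
P₀ = [ Σₙ₌₀^2 aⁿ/n! + a^3/(3!(1-ρ)) ]⁻¹
Σ = a^0/0! + a^1/1! + a^2/2! = 1.0000 + 1.7115 + 1.4647 = 4.1762
a^3/(3!(1-ρ)) = 5.0137/(6 × 0.4295) = 1.9456
P₀ = 1/(4.17622 + 1.94562) = 0.1633
Lq = P₀·a^3·ρ / (3!(1-ρ)²) = 0.16335 × 5.0137 × 0.57051 / (6 × 0.18446) = 0.4222
Wq = Lq/λ = 0.4222/8.9 = 0.04744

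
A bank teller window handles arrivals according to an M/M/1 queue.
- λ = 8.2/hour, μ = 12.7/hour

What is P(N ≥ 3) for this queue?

ρ = λ/μ = 8.2/12.7 = 0.6457
P(N ≥ n) = ρⁿ
P(N ≥ 3) = 0.6457^3
P(N ≥ 3) = 0.2692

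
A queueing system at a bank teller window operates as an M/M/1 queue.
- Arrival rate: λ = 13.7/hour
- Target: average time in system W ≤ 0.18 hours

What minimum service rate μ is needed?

For M/M/1: W = 1/(μ-λ)
Need W ≤ 0.18, so 1/(μ-λ) ≤ 0.18
μ - λ ≥ 1/0.18 = 5.5556
μ ≥ 13.7 + 5.5556 = 19.2556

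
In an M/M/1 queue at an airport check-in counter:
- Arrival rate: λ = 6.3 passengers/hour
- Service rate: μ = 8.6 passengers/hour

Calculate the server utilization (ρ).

Server utilization: ρ = λ/μ
ρ = 6.3/8.6 = 0.7326
The server is busy 73.26% of the time.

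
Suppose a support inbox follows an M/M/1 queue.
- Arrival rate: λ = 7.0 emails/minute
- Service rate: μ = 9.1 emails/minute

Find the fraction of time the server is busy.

Server utilization: ρ = λ/μ
ρ = 7.0/9.1 = 0.7692
The server is busy 76.92% of the time.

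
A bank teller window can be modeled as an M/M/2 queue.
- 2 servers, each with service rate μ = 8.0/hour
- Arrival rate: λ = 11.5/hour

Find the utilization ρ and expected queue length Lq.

Traffic intensity: ρ = λ/(cμ) = 11.5/(2×8.0) = 0.7188
Since ρ = 0.7188 < 1, system is stable.
Offered load a = λ/μ = cρ = 11.5/8.0 = 1.4375
P₀ = [ Σₙ₌₀^1 aⁿ/n! + a^2/(2!(1-ρ)) ]⁻¹
Σ = a^0/0! + a^1/1! = 1.0000 + 1.4375 = 2.4375
a^2/(2!(1-ρ)) = 2.0664/(2 × 0.28125) = 3.6736
P₀ = 1/(2.4375 + 3.6736) = 0.1636
Lq = P₀·a^2·ρ / (2!(1-ρ)²) = 0.163636 × 2.06641 × 0.718750 / (2 × 0.0791016) = 1.5362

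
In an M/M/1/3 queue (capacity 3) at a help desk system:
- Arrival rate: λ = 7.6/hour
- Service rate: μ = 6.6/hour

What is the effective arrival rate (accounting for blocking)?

ρ = λ/μ = 7.6/6.6 = 1.15152
P₀ = (1-ρ)/(1-ρ^(K+1)) = (1-1.15152)/(1-1.15152^4) = -0.1515/-0.7583 = 0.1998
P_K = P₀×ρ^K = 0.1998 × 1.15152^3 = 0.1998 × 1.5269 = 0.3051
λ_eff = λ(1-P_K) = 7.6 × (1 - 0.3051) = 7.6 × 0.6949 = 5.2812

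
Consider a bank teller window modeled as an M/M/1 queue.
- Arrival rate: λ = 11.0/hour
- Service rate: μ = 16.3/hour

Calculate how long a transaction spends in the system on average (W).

First, compute utilization: ρ = λ/μ = 11.0/16.3 = 0.6748
For M/M/1: W = 1/(μ-λ)
W = 1/(16.3-11.0) = 1/5.30
W = 0.1887 hours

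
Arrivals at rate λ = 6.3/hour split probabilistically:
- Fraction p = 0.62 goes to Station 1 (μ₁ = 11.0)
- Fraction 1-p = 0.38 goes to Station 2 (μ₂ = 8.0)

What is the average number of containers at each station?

Effective rates: λ₁ = 6.3×0.62 = 3.906, λ₂ = 6.3×0.38 = 2.394
Station 1: ρ₁ = 3.906/11.0 = 0.3551, L₁ = ρ₁/(1-ρ₁) = 0.3551/(1-0.3551) = 0.5506
Station 2: ρ₂ = 2.394/8.0 = 0.29925, L₂ = ρ₂/(1-ρ₂) = 0.29925/(1-0.29925) = 0.4270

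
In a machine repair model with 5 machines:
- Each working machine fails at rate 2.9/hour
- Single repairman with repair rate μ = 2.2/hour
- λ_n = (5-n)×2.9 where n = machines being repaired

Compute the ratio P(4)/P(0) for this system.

P(4)/P(0) = ∏_{i=0}^{4-1} λ_i/μ_{i+1}
= (5-0)×2.9/2.2 × (5-1)×2.9/2.2 × (5-2)×2.9/2.2 × (5-3)×2.9/2.2
= 362.3118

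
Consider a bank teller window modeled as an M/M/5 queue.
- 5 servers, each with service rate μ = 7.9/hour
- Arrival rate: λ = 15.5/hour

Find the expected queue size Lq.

Traffic intensity: ρ = λ/(cμ) = 15.5/(5×7.9) = 0.3924
Since ρ = 0.3924 < 1, system is stable.
Offered load a = λ/μ = cρ = 15.5/7.9 = 1.9620
P₀ = [ Σₙ₌₀^4 aⁿ/n! + a^5/(5!(1-ρ)) ]⁻¹
Σ = a^0/0! + a^1/1! + a^2/2! + a^3/3! + a^4/4! = 1.0000 + 1.9620 + 1.9248 + 1.2588 + 0.6175 = 6.7631
a^5/(5!(1-ρ)) = 29.0752/(120 × 0.6076) = 0.3988
P₀ = 1/(6.7631 + 0.3988) = 0.1396
Lq = P₀·a^5·ρ / (5!(1-ρ)²) = 0.13963 × 29.0752 × 0.39241 / (120 × 0.36917) = 0.03596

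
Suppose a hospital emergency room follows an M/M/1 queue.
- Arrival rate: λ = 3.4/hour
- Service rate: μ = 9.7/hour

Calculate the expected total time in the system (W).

First, compute utilization: ρ = λ/μ = 3.4/9.7 = 0.3505
For M/M/1: W = 1/(μ-λ)
W = 1/(9.7-3.4) = 1/6.30
W = 0.1587 hours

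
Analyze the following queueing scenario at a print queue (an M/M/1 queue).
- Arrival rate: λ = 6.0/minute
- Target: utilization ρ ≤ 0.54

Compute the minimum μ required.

ρ = λ/μ, so μ = λ/ρ
μ ≥ 6.0/0.54 = 11.1111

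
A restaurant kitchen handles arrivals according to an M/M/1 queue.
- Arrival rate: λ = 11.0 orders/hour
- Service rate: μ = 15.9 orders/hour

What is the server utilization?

Server utilization: ρ = λ/μ
ρ = 11.0/15.9 = 0.6918
The server is busy 69.18% of the time.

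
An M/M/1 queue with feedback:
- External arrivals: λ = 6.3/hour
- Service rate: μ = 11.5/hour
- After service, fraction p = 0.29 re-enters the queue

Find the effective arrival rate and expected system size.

Effective arrival rate: λ_eff = λ/(1-p) = 6.3/(1-0.29) = 6.3/0.71 = 8.87324
ρ = λ_eff/μ = 8.87324/11.5 = 0.771586
L = ρ/(1-ρ) = 0.771586/(1-0.771586) = 3.3780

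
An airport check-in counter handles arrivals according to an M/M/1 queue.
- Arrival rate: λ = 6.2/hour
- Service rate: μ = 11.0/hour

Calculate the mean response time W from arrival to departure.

First, compute utilization: ρ = λ/μ = 6.2/11.0 = 0.5636
For M/M/1: W = 1/(μ-λ)
W = 1/(11.0-6.2) = 1/4.80
W = 0.2083 hours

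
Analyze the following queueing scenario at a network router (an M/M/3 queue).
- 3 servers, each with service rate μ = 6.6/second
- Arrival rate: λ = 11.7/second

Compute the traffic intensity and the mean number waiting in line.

Traffic intensity: ρ = λ/(cμ) = 11.7/(3×6.6) = 0.5909
Since ρ = 0.5909 < 1, system is stable.
Offered load a = λ/μ = cρ = 11.7/6.6 = 1.7727
P₀ = [ Σₙ₌₀^2 aⁿ/n! + a^3/(3!(1-ρ)) ]⁻¹
Σ = a^0/0! + a^1/1! + a^2/2! = 1.0000 + 1.7727 + 1.5713 = 4.3440
a^3/(3!(1-ρ)) = 5.5709/(6 × 0.4091) = 2.2696
P₀ = 1/(4.3440 + 2.2696) = 0.1512
Lq = P₀·a^3·ρ / (3!(1-ρ)²) = 0.15120 × 5.5709 × 0.59091 / (6 × 0.16736) = 0.4957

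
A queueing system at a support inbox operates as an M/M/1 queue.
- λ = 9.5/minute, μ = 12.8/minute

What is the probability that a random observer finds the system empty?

ρ = λ/μ = 9.5/12.8 = 0.7422
P(0) = 1 - ρ = 1 - 0.7422 = 0.2578
The server is idle 25.78% of the time.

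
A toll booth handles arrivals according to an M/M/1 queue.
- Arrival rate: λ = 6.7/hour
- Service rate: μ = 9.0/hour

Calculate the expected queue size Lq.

ρ = λ/μ = 6.7/9.0 = 0.7444
For M/M/1: Lq = λ²/(μ(μ-λ))
Lq = 44.89/(9.0 × 2.30)
Lq = 2.1686 vehicles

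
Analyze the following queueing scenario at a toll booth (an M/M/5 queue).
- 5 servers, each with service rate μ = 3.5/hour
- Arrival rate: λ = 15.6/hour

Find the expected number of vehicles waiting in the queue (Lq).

Traffic intensity: ρ = λ/(cμ) = 15.6/(5×3.5) = 0.8914
Since ρ = 0.8914 < 1, system is stable.
Offered load a = λ/μ = cρ = 15.6/3.5 = 4.4571
P₀ = [ Σₙ₌₀^4 aⁿ/n! + a^5/(5!(1-ρ)) ]⁻¹
Σ = a^0/0! + a^1/1! + a^2/2! + a^3/3! + a^4/4! = 1.0000 + 4.4571 + 9.9331 + 14.7577 + 16.4443 = 46.5922
a^5/(5!(1-ρ)) = 1759.0686/(120 × 0.10857143) = 135.0162
P₀ = 1/(46.5922 + 135.0162) = 0.005506
Lq = P₀·a^5·ρ / (5!(1-ρ)²) = 0.00550635 × 1759.0686 × 0.891429 / (120 × 0.0117878) = 6.1041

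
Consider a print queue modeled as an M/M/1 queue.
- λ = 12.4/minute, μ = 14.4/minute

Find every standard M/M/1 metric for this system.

Step 1: ρ = λ/μ = 12.4/14.4 = 0.8611
Step 2: L = λ/(μ-λ) = 12.4/2.00 = 6.2000
Step 3: Lq = λ²/(μ(μ-λ)) = 153.76/(14.4×2.00) = 5.3389
Step 4: W = 1/(μ-λ) = 1/2.00 = 0.5000
Step 5: Wq = λ/(μ(μ-λ)) = 12.4/(14.4×2.00) = 0.4306
Step 6: P(0) = 1-ρ = 0.1389
Verify: L = λW = 12.4×0.5000 = 6.2000 ✔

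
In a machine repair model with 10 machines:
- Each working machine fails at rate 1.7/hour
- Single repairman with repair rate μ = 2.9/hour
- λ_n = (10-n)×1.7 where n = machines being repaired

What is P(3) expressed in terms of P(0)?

P(3)/P(0) = ∏_{i=0}^{3-1} λ_i/μ_{i+1}
= (10-0)×1.7/2.9 × (10-1)×1.7/2.9 × (10-2)×1.7/2.9
= 145.0392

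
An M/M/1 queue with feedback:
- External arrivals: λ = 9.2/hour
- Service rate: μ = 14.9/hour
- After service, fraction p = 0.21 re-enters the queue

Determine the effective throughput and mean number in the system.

Effective arrival rate: λ_eff = λ/(1-p) = 9.2/(1-0.21) = 9.2/0.79 = 11.64557
ρ = λ_eff/μ = 11.64557/14.9 = 0.781582
L = ρ/(1-ρ) = 0.781582/(1-0.781582) = 3.5784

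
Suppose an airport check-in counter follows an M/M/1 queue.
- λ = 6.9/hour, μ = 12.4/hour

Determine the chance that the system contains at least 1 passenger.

ρ = λ/μ = 6.9/12.4 = 0.5565
P(N ≥ n) = ρⁿ
P(N ≥ 1) = 0.5565^1
P(N ≥ 1) = 0.5565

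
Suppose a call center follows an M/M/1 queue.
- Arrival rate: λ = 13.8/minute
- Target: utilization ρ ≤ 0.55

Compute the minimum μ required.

ρ = λ/μ, so μ = λ/ρ
μ ≥ 13.8/0.55 = 25.0909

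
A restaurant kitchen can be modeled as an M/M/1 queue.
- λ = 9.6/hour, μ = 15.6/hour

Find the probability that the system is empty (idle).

ρ = λ/μ = 9.6/15.6 = 0.6154
P(0) = 1 - ρ = 1 - 0.6154 = 0.3846
The server is idle 38.46% of the time.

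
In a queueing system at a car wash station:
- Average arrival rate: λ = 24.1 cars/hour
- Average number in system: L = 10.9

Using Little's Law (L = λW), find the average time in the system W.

Little's Law: L = λW, so W = L/λ
W = 10.9/24.1 = 0.4523 hours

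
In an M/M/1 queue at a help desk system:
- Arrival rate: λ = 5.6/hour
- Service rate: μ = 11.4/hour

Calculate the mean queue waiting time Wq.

First, compute utilization: ρ = λ/μ = 5.6/11.4 = 0.4912
For M/M/1: Wq = λ/(μ(μ-λ))
Wq = 5.6/(11.4 × (11.4-5.6))
Wq = 5.6/(11.4 × 5.80)
Wq = 0.08469 hours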